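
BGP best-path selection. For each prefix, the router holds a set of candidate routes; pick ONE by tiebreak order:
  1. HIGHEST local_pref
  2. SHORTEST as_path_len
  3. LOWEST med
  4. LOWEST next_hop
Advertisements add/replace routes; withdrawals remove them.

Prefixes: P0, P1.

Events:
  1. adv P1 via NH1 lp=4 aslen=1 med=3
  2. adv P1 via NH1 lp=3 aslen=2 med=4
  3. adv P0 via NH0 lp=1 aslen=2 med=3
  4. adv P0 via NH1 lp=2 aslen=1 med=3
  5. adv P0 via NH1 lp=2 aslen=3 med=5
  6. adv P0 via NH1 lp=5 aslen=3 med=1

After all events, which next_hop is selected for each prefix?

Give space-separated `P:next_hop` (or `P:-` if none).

Op 1: best P0=- P1=NH1
Op 2: best P0=- P1=NH1
Op 3: best P0=NH0 P1=NH1
Op 4: best P0=NH1 P1=NH1
Op 5: best P0=NH1 P1=NH1
Op 6: best P0=NH1 P1=NH1

Answer: P0:NH1 P1:NH1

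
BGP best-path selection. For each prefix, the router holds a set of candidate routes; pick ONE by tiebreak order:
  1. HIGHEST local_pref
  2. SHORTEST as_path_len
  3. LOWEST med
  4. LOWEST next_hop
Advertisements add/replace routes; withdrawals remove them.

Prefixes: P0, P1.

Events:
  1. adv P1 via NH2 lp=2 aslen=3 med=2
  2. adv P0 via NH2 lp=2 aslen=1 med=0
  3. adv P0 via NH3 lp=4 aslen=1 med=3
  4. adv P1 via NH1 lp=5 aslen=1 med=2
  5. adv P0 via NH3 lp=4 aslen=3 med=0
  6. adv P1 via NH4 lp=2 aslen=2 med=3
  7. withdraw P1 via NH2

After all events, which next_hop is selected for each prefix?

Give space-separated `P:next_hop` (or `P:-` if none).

Op 1: best P0=- P1=NH2
Op 2: best P0=NH2 P1=NH2
Op 3: best P0=NH3 P1=NH2
Op 4: best P0=NH3 P1=NH1
Op 5: best P0=NH3 P1=NH1
Op 6: best P0=NH3 P1=NH1
Op 7: best P0=NH3 P1=NH1

Answer: P0:NH3 P1:NH1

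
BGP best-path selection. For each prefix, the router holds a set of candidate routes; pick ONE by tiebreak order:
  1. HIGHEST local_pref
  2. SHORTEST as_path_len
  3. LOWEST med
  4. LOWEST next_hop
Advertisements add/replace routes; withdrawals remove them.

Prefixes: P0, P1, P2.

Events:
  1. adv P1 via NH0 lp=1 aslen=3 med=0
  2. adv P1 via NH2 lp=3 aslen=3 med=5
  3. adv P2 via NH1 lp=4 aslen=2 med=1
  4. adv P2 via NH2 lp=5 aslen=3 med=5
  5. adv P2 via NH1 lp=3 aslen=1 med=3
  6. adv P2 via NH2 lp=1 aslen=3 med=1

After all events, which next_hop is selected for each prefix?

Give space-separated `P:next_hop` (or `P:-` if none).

Answer: P0:- P1:NH2 P2:NH1

Derivation:
Op 1: best P0=- P1=NH0 P2=-
Op 2: best P0=- P1=NH2 P2=-
Op 3: best P0=- P1=NH2 P2=NH1
Op 4: best P0=- P1=NH2 P2=NH2
Op 5: best P0=- P1=NH2 P2=NH2
Op 6: best P0=- P1=NH2 P2=NH1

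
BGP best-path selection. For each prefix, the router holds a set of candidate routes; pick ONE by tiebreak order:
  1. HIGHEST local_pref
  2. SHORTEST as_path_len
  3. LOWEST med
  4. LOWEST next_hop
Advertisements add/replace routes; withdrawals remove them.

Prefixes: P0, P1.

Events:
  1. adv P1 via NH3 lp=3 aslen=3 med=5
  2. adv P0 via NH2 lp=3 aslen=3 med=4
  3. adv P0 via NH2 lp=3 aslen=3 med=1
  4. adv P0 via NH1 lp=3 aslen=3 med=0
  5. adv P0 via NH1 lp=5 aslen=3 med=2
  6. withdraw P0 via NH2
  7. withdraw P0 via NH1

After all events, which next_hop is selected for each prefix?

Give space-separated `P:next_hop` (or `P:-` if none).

Op 1: best P0=- P1=NH3
Op 2: best P0=NH2 P1=NH3
Op 3: best P0=NH2 P1=NH3
Op 4: best P0=NH1 P1=NH3
Op 5: best P0=NH1 P1=NH3
Op 6: best P0=NH1 P1=NH3
Op 7: best P0=- P1=NH3

Answer: P0:- P1:NH3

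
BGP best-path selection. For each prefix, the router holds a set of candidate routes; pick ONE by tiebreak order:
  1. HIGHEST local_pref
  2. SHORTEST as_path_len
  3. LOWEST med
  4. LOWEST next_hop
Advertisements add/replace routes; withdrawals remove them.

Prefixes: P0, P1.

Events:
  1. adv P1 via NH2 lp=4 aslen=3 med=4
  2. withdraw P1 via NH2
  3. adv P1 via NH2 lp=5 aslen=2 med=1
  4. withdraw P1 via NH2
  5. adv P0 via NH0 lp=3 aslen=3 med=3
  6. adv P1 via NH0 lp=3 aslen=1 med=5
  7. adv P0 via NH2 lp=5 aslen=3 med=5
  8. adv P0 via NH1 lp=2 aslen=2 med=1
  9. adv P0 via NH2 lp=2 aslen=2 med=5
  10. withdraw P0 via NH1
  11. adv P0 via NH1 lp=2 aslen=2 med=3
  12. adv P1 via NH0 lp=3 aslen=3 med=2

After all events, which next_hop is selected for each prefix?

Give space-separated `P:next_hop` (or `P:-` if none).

Answer: P0:NH0 P1:NH0

Derivation:
Op 1: best P0=- P1=NH2
Op 2: best P0=- P1=-
Op 3: best P0=- P1=NH2
Op 4: best P0=- P1=-
Op 5: best P0=NH0 P1=-
Op 6: best P0=NH0 P1=NH0
Op 7: best P0=NH2 P1=NH0
Op 8: best P0=NH2 P1=NH0
Op 9: best P0=NH0 P1=NH0
Op 10: best P0=NH0 P1=NH0
Op 11: best P0=NH0 P1=NH0
Op 12: best P0=NH0 P1=NH0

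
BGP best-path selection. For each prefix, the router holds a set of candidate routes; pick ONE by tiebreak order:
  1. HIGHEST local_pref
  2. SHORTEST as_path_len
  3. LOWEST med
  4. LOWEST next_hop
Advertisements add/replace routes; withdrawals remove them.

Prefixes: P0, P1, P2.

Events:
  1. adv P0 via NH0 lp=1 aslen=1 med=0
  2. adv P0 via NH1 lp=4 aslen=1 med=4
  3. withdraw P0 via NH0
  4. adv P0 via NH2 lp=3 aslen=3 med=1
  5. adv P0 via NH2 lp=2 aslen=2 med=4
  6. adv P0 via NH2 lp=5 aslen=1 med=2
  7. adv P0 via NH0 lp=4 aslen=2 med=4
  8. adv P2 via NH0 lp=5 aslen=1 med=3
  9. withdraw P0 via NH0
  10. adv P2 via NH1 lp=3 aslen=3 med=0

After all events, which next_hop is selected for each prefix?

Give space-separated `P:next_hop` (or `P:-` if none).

Answer: P0:NH2 P1:- P2:NH0

Derivation:
Op 1: best P0=NH0 P1=- P2=-
Op 2: best P0=NH1 P1=- P2=-
Op 3: best P0=NH1 P1=- P2=-
Op 4: best P0=NH1 P1=- P2=-
Op 5: best P0=NH1 P1=- P2=-
Op 6: best P0=NH2 P1=- P2=-
Op 7: best P0=NH2 P1=- P2=-
Op 8: best P0=NH2 P1=- P2=NH0
Op 9: best P0=NH2 P1=- P2=NH0
Op 10: best P0=NH2 P1=- P2=NH0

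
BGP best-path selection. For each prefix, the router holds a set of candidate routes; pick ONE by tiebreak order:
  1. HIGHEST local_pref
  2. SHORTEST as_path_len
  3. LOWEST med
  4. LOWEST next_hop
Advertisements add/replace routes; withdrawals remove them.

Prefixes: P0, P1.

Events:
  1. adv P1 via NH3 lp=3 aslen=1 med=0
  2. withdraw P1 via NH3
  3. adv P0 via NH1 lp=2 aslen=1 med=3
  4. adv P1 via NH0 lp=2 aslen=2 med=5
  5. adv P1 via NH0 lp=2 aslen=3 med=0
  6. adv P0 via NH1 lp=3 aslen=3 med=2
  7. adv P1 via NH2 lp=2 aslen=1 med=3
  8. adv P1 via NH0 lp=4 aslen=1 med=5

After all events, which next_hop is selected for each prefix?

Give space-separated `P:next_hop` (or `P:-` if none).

Op 1: best P0=- P1=NH3
Op 2: best P0=- P1=-
Op 3: best P0=NH1 P1=-
Op 4: best P0=NH1 P1=NH0
Op 5: best P0=NH1 P1=NH0
Op 6: best P0=NH1 P1=NH0
Op 7: best P0=NH1 P1=NH2
Op 8: best P0=NH1 P1=NH0

Answer: P0:NH1 P1:NH0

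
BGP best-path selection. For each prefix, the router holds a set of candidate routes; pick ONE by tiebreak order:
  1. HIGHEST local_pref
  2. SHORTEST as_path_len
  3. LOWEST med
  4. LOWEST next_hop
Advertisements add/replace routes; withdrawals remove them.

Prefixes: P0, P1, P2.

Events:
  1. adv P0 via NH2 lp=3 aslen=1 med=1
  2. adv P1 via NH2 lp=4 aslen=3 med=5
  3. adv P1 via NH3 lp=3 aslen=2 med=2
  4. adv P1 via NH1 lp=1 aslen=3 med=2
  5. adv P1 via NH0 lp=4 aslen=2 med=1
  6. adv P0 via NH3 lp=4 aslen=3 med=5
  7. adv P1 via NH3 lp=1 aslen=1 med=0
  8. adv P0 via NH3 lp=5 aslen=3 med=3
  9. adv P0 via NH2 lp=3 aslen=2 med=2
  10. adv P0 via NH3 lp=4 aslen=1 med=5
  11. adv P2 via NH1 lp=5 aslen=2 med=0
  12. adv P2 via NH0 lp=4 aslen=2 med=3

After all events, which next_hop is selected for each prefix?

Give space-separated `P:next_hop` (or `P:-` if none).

Answer: P0:NH3 P1:NH0 P2:NH1

Derivation:
Op 1: best P0=NH2 P1=- P2=-
Op 2: best P0=NH2 P1=NH2 P2=-
Op 3: best P0=NH2 P1=NH2 P2=-
Op 4: best P0=NH2 P1=NH2 P2=-
Op 5: best P0=NH2 P1=NH0 P2=-
Op 6: best P0=NH3 P1=NH0 P2=-
Op 7: best P0=NH3 P1=NH0 P2=-
Op 8: best P0=NH3 P1=NH0 P2=-
Op 9: best P0=NH3 P1=NH0 P2=-
Op 10: best P0=NH3 P1=NH0 P2=-
Op 11: best P0=NH3 P1=NH0 P2=NH1
Op 12: best P0=NH3 P1=NH0 P2=NH1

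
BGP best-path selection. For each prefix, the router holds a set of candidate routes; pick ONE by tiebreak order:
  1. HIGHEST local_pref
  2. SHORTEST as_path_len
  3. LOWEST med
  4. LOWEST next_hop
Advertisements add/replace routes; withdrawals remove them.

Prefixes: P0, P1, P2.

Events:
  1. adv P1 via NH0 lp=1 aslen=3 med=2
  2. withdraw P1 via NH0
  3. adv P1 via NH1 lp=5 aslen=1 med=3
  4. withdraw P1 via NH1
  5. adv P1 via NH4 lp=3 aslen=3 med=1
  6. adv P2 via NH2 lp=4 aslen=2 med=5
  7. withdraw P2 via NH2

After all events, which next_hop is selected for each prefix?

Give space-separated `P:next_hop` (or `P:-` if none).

Answer: P0:- P1:NH4 P2:-

Derivation:
Op 1: best P0=- P1=NH0 P2=-
Op 2: best P0=- P1=- P2=-
Op 3: best P0=- P1=NH1 P2=-
Op 4: best P0=- P1=- P2=-
Op 5: best P0=- P1=NH4 P2=-
Op 6: best P0=- P1=NH4 P2=NH2
Op 7: best P0=- P1=NH4 P2=-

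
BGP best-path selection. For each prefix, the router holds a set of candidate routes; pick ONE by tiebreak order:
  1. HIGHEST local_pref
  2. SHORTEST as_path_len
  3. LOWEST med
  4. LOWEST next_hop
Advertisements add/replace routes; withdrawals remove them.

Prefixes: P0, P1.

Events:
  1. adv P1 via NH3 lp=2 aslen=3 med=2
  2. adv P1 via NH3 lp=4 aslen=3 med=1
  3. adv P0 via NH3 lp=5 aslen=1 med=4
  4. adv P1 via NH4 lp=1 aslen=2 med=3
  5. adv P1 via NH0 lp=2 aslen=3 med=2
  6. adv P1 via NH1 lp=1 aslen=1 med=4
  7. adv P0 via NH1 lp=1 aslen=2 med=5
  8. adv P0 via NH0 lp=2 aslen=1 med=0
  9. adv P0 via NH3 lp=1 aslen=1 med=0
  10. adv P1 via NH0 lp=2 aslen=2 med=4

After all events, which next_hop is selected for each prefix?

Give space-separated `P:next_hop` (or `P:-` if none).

Answer: P0:NH0 P1:NH3

Derivation:
Op 1: best P0=- P1=NH3
Op 2: best P0=- P1=NH3
Op 3: best P0=NH3 P1=NH3
Op 4: best P0=NH3 P1=NH3
Op 5: best P0=NH3 P1=NH3
Op 6: best P0=NH3 P1=NH3
Op 7: best P0=NH3 P1=NH3
Op 8: best P0=NH3 P1=NH3
Op 9: best P0=NH0 P1=NH3
Op 10: best P0=NH0 P1=NH3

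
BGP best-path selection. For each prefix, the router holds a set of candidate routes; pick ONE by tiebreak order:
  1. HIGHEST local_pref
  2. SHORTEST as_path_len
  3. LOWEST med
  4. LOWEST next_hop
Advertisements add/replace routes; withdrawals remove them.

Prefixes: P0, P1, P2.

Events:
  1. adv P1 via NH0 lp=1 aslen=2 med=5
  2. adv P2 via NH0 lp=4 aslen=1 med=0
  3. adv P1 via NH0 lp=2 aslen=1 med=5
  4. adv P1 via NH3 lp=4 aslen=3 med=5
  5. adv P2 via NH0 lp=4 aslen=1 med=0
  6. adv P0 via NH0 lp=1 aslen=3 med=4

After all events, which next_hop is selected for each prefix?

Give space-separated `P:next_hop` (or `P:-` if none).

Op 1: best P0=- P1=NH0 P2=-
Op 2: best P0=- P1=NH0 P2=NH0
Op 3: best P0=- P1=NH0 P2=NH0
Op 4: best P0=- P1=NH3 P2=NH0
Op 5: best P0=- P1=NH3 P2=NH0
Op 6: best P0=NH0 P1=NH3 P2=NH0

Answer: P0:NH0 P1:NH3 P2:NH0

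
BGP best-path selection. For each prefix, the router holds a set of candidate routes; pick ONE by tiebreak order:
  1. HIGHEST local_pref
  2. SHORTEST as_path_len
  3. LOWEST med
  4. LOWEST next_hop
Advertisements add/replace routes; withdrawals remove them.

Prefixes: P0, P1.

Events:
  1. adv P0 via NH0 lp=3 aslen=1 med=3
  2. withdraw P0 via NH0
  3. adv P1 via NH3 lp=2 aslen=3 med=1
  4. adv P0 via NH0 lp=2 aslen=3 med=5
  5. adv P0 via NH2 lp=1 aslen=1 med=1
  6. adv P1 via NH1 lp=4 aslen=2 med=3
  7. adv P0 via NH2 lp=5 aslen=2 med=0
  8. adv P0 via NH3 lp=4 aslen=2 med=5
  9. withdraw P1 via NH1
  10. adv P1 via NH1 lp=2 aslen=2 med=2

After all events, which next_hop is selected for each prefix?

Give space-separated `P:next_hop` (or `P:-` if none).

Op 1: best P0=NH0 P1=-
Op 2: best P0=- P1=-
Op 3: best P0=- P1=NH3
Op 4: best P0=NH0 P1=NH3
Op 5: best P0=NH0 P1=NH3
Op 6: best P0=NH0 P1=NH1
Op 7: best P0=NH2 P1=NH1
Op 8: best P0=NH2 P1=NH1
Op 9: best P0=NH2 P1=NH3
Op 10: best P0=NH2 P1=NH1

Answer: P0:NH2 P1:NH1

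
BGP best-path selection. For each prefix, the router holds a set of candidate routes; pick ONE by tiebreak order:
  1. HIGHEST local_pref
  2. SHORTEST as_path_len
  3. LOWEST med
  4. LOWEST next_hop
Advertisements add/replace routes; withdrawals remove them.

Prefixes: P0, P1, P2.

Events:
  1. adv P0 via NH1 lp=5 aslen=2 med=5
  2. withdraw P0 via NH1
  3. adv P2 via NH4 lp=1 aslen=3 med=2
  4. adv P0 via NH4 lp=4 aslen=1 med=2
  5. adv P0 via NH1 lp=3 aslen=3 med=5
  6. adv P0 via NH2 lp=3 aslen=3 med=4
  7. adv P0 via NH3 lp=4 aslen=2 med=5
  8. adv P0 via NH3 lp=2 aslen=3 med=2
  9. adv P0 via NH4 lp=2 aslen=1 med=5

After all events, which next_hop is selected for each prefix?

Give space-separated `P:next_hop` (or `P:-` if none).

Op 1: best P0=NH1 P1=- P2=-
Op 2: best P0=- P1=- P2=-
Op 3: best P0=- P1=- P2=NH4
Op 4: best P0=NH4 P1=- P2=NH4
Op 5: best P0=NH4 P1=- P2=NH4
Op 6: best P0=NH4 P1=- P2=NH4
Op 7: best P0=NH4 P1=- P2=NH4
Op 8: best P0=NH4 P1=- P2=NH4
Op 9: best P0=NH2 P1=- P2=NH4

Answer: P0:NH2 P1:- P2:NH4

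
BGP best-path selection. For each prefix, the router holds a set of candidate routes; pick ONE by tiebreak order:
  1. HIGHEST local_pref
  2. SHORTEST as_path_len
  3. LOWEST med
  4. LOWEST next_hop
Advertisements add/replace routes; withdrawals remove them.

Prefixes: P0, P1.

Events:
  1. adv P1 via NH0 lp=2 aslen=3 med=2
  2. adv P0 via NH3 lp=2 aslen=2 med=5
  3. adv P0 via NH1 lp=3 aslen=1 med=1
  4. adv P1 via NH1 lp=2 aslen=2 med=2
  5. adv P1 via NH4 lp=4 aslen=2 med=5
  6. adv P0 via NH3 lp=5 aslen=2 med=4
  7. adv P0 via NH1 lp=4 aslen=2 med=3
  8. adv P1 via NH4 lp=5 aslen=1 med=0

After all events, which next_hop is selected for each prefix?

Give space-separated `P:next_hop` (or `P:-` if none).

Answer: P0:NH3 P1:NH4

Derivation:
Op 1: best P0=- P1=NH0
Op 2: best P0=NH3 P1=NH0
Op 3: best P0=NH1 P1=NH0
Op 4: best P0=NH1 P1=NH1
Op 5: best P0=NH1 P1=NH4
Op 6: best P0=NH3 P1=NH4
Op 7: best P0=NH3 P1=NH4
Op 8: best P0=NH3 P1=NH4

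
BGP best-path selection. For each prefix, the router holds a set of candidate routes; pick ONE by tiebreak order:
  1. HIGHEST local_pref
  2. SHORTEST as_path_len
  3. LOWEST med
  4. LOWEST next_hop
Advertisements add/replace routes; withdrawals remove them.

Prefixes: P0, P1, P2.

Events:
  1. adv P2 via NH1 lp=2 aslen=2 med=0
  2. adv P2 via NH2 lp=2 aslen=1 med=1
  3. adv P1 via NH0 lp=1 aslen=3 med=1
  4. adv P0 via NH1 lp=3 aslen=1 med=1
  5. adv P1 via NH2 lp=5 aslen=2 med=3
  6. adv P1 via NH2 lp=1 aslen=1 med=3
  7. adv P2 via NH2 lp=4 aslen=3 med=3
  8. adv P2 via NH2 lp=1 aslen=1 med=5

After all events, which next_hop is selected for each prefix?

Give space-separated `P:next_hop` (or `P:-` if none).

Op 1: best P0=- P1=- P2=NH1
Op 2: best P0=- P1=- P2=NH2
Op 3: best P0=- P1=NH0 P2=NH2
Op 4: best P0=NH1 P1=NH0 P2=NH2
Op 5: best P0=NH1 P1=NH2 P2=NH2
Op 6: best P0=NH1 P1=NH2 P2=NH2
Op 7: best P0=NH1 P1=NH2 P2=NH2
Op 8: best P0=NH1 P1=NH2 P2=NH1

Answer: P0:NH1 P1:NH2 P2:NH1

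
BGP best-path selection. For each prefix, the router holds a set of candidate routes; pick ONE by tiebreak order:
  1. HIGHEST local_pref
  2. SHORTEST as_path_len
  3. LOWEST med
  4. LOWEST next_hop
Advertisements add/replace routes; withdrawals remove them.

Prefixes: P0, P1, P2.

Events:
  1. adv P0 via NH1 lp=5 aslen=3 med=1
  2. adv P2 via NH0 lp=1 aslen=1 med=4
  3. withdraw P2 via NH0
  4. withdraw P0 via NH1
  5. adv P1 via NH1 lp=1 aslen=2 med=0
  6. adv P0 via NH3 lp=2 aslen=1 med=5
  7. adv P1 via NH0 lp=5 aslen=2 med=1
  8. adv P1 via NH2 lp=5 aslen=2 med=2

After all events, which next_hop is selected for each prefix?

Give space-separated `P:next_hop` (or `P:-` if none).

Op 1: best P0=NH1 P1=- P2=-
Op 2: best P0=NH1 P1=- P2=NH0
Op 3: best P0=NH1 P1=- P2=-
Op 4: best P0=- P1=- P2=-
Op 5: best P0=- P1=NH1 P2=-
Op 6: best P0=NH3 P1=NH1 P2=-
Op 7: best P0=NH3 P1=NH0 P2=-
Op 8: best P0=NH3 P1=NH0 P2=-

Answer: P0:NH3 P1:NH0 P2:-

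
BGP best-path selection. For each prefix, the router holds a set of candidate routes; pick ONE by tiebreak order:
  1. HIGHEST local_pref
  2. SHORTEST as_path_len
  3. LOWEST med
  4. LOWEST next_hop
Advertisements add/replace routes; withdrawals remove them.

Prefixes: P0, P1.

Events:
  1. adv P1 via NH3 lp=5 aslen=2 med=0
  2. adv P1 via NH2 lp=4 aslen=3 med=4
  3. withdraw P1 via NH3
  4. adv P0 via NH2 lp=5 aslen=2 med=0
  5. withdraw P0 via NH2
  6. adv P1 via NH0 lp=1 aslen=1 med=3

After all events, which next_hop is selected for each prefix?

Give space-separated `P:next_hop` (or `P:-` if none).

Answer: P0:- P1:NH2

Derivation:
Op 1: best P0=- P1=NH3
Op 2: best P0=- P1=NH3
Op 3: best P0=- P1=NH2
Op 4: best P0=NH2 P1=NH2
Op 5: best P0=- P1=NH2
Op 6: best P0=- P1=NH2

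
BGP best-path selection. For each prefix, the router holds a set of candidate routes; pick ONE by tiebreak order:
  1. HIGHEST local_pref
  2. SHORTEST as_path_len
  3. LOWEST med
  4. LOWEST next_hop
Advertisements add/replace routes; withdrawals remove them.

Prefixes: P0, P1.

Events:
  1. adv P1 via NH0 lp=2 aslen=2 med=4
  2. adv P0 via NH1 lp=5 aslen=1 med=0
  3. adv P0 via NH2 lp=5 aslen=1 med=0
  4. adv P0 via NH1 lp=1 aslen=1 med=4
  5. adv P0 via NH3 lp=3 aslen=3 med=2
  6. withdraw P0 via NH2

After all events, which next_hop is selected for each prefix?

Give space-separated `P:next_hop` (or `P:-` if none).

Answer: P0:NH3 P1:NH0

Derivation:
Op 1: best P0=- P1=NH0
Op 2: best P0=NH1 P1=NH0
Op 3: best P0=NH1 P1=NH0
Op 4: best P0=NH2 P1=NH0
Op 5: best P0=NH2 P1=NH0
Op 6: best P0=NH3 P1=NH0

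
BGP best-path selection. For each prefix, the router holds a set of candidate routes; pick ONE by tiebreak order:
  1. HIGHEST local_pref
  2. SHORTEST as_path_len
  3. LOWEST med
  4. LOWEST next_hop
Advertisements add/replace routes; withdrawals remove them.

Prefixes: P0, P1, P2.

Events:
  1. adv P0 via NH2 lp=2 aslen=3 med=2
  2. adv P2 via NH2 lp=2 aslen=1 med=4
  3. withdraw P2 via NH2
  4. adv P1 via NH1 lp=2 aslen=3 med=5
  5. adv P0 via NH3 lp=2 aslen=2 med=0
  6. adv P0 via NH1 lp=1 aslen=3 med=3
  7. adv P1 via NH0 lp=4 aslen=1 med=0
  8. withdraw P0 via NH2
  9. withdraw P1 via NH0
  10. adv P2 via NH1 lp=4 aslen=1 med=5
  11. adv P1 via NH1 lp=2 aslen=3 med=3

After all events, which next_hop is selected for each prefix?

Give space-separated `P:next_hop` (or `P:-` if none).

Answer: P0:NH3 P1:NH1 P2:NH1

Derivation:
Op 1: best P0=NH2 P1=- P2=-
Op 2: best P0=NH2 P1=- P2=NH2
Op 3: best P0=NH2 P1=- P2=-
Op 4: best P0=NH2 P1=NH1 P2=-
Op 5: best P0=NH3 P1=NH1 P2=-
Op 6: best P0=NH3 P1=NH1 P2=-
Op 7: best P0=NH3 P1=NH0 P2=-
Op 8: best P0=NH3 P1=NH0 P2=-
Op 9: best P0=NH3 P1=NH1 P2=-
Op 10: best P0=NH3 P1=NH1 P2=NH1
Op 11: best P0=NH3 P1=NH1 P2=NH1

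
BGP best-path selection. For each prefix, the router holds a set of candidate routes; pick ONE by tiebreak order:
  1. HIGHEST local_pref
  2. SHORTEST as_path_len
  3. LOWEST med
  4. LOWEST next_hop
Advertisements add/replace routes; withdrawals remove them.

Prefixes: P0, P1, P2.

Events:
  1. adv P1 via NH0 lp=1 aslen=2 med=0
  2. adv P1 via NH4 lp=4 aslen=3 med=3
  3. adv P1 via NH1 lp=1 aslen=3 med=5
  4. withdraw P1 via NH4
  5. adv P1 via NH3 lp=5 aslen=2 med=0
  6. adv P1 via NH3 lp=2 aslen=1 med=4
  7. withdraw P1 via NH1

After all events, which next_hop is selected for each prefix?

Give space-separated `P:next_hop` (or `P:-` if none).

Answer: P0:- P1:NH3 P2:-

Derivation:
Op 1: best P0=- P1=NH0 P2=-
Op 2: best P0=- P1=NH4 P2=-
Op 3: best P0=- P1=NH4 P2=-
Op 4: best P0=- P1=NH0 P2=-
Op 5: best P0=- P1=NH3 P2=-
Op 6: best P0=- P1=NH3 P2=-
Op 7: best P0=- P1=NH3 P2=-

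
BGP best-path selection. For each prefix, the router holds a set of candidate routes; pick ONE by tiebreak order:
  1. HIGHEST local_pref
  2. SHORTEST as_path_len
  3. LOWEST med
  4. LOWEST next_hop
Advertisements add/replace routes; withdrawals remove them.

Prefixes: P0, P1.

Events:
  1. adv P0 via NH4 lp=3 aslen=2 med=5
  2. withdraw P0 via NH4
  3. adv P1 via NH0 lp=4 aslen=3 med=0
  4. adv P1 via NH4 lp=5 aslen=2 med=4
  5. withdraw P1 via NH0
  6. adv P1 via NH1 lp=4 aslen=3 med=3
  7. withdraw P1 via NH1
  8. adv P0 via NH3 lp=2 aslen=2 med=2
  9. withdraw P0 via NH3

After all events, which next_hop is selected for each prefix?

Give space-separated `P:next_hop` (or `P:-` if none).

Op 1: best P0=NH4 P1=-
Op 2: best P0=- P1=-
Op 3: best P0=- P1=NH0
Op 4: best P0=- P1=NH4
Op 5: best P0=- P1=NH4
Op 6: best P0=- P1=NH4
Op 7: best P0=- P1=NH4
Op 8: best P0=NH3 P1=NH4
Op 9: best P0=- P1=NH4

Answer: P0:- P1:NH4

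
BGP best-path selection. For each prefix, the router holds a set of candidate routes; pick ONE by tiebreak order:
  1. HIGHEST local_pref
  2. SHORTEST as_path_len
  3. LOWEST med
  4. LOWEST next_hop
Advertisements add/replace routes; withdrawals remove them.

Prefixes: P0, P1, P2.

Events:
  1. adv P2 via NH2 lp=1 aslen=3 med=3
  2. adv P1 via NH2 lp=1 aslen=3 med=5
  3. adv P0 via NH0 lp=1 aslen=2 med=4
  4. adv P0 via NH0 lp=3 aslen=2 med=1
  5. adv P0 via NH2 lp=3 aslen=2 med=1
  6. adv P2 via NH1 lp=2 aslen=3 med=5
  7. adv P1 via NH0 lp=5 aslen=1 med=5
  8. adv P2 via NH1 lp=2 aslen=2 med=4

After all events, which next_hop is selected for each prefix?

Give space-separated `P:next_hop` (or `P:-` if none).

Answer: P0:NH0 P1:NH0 P2:NH1

Derivation:
Op 1: best P0=- P1=- P2=NH2
Op 2: best P0=- P1=NH2 P2=NH2
Op 3: best P0=NH0 P1=NH2 P2=NH2
Op 4: best P0=NH0 P1=NH2 P2=NH2
Op 5: best P0=NH0 P1=NH2 P2=NH2
Op 6: best P0=NH0 P1=NH2 P2=NH1
Op 7: best P0=NH0 P1=NH0 P2=NH1
Op 8: best P0=NH0 P1=NH0 P2=NH1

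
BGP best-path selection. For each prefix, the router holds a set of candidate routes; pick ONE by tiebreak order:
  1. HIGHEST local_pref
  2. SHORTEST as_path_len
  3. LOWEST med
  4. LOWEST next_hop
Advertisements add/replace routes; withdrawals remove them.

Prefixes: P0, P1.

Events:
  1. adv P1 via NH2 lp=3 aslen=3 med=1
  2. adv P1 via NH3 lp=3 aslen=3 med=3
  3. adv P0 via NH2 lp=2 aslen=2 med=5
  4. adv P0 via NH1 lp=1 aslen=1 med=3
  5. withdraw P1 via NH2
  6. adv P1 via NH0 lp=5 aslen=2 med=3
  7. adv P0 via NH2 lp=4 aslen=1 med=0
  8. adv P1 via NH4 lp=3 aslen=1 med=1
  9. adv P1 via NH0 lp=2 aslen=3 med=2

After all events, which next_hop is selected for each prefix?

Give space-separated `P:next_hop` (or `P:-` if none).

Op 1: best P0=- P1=NH2
Op 2: best P0=- P1=NH2
Op 3: best P0=NH2 P1=NH2
Op 4: best P0=NH2 P1=NH2
Op 5: best P0=NH2 P1=NH3
Op 6: best P0=NH2 P1=NH0
Op 7: best P0=NH2 P1=NH0
Op 8: best P0=NH2 P1=NH0
Op 9: best P0=NH2 P1=NH4

Answer: P0:NH2 P1:NH4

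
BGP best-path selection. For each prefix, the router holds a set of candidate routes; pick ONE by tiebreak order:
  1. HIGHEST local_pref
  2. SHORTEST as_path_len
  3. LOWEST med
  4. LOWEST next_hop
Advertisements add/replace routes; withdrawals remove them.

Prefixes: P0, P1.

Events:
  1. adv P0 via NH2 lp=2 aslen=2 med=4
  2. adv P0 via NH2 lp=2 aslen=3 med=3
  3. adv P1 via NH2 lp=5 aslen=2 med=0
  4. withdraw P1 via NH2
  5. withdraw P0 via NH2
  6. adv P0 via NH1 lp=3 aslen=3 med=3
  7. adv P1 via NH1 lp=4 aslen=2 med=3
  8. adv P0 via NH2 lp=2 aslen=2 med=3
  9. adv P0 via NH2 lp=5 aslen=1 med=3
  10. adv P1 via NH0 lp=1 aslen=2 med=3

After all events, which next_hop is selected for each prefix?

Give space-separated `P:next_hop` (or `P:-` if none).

Answer: P0:NH2 P1:NH1

Derivation:
Op 1: best P0=NH2 P1=-
Op 2: best P0=NH2 P1=-
Op 3: best P0=NH2 P1=NH2
Op 4: best P0=NH2 P1=-
Op 5: best P0=- P1=-
Op 6: best P0=NH1 P1=-
Op 7: best P0=NH1 P1=NH1
Op 8: best P0=NH1 P1=NH1
Op 9: best P0=NH2 P1=NH1
Op 10: best P0=NH2 P1=NH1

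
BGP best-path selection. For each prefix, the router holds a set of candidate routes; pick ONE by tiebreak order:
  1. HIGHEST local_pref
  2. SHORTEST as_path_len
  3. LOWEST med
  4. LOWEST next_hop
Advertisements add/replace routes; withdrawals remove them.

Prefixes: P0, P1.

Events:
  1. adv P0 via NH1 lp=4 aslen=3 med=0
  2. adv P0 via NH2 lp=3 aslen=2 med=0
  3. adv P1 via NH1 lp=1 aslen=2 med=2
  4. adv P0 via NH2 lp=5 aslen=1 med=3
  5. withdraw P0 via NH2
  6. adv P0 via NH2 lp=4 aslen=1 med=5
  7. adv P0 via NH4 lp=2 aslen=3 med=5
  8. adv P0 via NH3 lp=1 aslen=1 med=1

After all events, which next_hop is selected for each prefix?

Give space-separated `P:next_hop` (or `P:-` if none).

Answer: P0:NH2 P1:NH1

Derivation:
Op 1: best P0=NH1 P1=-
Op 2: best P0=NH1 P1=-
Op 3: best P0=NH1 P1=NH1
Op 4: best P0=NH2 P1=NH1
Op 5: best P0=NH1 P1=NH1
Op 6: best P0=NH2 P1=NH1
Op 7: best P0=NH2 P1=NH1
Op 8: best P0=NH2 P1=NH1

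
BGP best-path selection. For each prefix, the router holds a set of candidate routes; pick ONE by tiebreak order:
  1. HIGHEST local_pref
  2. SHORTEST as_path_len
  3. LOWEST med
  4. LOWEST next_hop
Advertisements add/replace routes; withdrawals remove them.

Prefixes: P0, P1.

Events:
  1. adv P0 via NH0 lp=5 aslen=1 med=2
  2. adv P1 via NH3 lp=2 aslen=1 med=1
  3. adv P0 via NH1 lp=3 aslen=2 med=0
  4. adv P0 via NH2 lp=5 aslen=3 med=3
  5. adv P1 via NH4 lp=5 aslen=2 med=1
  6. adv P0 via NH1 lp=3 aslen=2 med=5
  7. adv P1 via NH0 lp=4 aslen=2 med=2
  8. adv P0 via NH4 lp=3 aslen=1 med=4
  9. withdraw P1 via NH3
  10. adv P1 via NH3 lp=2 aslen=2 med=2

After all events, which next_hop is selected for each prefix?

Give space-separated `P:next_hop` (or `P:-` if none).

Op 1: best P0=NH0 P1=-
Op 2: best P0=NH0 P1=NH3
Op 3: best P0=NH0 P1=NH3
Op 4: best P0=NH0 P1=NH3
Op 5: best P0=NH0 P1=NH4
Op 6: best P0=NH0 P1=NH4
Op 7: best P0=NH0 P1=NH4
Op 8: best P0=NH0 P1=NH4
Op 9: best P0=NH0 P1=NH4
Op 10: best P0=NH0 P1=NH4

Answer: P0:NH0 P1:NH4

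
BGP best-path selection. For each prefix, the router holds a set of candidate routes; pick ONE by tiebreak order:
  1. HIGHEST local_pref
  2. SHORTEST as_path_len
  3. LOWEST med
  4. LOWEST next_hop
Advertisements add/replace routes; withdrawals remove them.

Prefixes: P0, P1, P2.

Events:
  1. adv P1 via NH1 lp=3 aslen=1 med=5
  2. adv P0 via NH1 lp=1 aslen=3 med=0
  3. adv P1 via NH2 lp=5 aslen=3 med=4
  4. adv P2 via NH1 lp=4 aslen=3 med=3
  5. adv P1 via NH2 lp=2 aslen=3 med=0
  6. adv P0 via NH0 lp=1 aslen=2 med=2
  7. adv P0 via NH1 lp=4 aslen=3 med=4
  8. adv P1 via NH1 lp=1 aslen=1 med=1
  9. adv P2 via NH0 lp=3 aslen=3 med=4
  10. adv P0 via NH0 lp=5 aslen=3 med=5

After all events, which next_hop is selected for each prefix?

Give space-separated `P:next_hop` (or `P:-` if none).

Op 1: best P0=- P1=NH1 P2=-
Op 2: best P0=NH1 P1=NH1 P2=-
Op 3: best P0=NH1 P1=NH2 P2=-
Op 4: best P0=NH1 P1=NH2 P2=NH1
Op 5: best P0=NH1 P1=NH1 P2=NH1
Op 6: best P0=NH0 P1=NH1 P2=NH1
Op 7: best P0=NH1 P1=NH1 P2=NH1
Op 8: best P0=NH1 P1=NH2 P2=NH1
Op 9: best P0=NH1 P1=NH2 P2=NH1
Op 10: best P0=NH0 P1=NH2 P2=NH1

Answer: P0:NH0 P1:NH2 P2:NH1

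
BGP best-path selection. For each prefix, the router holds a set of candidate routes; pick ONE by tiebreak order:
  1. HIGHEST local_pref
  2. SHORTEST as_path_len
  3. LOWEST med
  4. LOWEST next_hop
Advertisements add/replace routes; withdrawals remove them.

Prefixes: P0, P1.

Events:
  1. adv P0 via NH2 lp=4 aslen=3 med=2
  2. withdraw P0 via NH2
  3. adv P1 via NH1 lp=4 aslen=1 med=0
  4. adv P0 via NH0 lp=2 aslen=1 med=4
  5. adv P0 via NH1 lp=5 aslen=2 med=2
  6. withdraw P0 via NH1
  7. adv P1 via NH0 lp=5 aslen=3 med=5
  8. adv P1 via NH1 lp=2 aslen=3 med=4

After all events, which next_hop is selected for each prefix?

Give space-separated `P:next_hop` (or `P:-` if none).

Answer: P0:NH0 P1:NH0

Derivation:
Op 1: best P0=NH2 P1=-
Op 2: best P0=- P1=-
Op 3: best P0=- P1=NH1
Op 4: best P0=NH0 P1=NH1
Op 5: best P0=NH1 P1=NH1
Op 6: best P0=NH0 P1=NH1
Op 7: best P0=NH0 P1=NH0
Op 8: best P0=NH0 P1=NH0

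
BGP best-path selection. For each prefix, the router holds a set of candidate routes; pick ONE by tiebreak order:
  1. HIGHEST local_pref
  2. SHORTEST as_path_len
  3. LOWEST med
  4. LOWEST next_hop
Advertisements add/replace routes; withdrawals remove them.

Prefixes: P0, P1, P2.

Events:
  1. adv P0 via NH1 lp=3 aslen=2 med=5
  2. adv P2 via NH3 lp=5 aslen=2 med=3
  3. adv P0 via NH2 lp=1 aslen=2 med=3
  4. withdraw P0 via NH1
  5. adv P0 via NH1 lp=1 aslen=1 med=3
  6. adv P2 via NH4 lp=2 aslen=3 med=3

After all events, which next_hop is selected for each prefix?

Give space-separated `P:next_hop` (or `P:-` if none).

Answer: P0:NH1 P1:- P2:NH3

Derivation:
Op 1: best P0=NH1 P1=- P2=-
Op 2: best P0=NH1 P1=- P2=NH3
Op 3: best P0=NH1 P1=- P2=NH3
Op 4: best P0=NH2 P1=- P2=NH3
Op 5: best P0=NH1 P1=- P2=NH3
Op 6: best P0=NH1 P1=- P2=NH3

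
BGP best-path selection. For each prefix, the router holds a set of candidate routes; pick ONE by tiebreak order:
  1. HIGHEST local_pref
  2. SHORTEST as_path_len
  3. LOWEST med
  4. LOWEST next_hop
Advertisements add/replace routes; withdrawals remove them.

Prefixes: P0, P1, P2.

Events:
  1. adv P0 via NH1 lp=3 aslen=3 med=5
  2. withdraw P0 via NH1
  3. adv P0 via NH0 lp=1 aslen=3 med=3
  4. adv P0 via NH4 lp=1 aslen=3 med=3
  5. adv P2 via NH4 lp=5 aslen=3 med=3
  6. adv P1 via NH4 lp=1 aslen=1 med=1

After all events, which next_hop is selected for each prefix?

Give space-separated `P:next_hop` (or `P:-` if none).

Answer: P0:NH0 P1:NH4 P2:NH4

Derivation:
Op 1: best P0=NH1 P1=- P2=-
Op 2: best P0=- P1=- P2=-
Op 3: best P0=NH0 P1=- P2=-
Op 4: best P0=NH0 P1=- P2=-
Op 5: best P0=NH0 P1=- P2=NH4
Op 6: best P0=NH0 P1=NH4 P2=NH4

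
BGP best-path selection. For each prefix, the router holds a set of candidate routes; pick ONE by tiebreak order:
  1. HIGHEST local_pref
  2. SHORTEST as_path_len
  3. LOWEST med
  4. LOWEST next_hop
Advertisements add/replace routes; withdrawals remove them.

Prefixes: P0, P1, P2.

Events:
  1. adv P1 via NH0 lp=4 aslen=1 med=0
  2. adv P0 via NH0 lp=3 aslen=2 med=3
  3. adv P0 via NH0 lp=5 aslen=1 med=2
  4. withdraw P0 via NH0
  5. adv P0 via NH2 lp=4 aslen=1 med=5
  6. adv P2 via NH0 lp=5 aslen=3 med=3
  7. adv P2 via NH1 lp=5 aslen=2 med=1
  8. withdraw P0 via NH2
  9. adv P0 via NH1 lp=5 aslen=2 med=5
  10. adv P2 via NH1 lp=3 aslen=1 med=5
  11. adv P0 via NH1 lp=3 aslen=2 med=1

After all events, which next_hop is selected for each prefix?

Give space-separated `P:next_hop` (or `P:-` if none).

Answer: P0:NH1 P1:NH0 P2:NH0

Derivation:
Op 1: best P0=- P1=NH0 P2=-
Op 2: best P0=NH0 P1=NH0 P2=-
Op 3: best P0=NH0 P1=NH0 P2=-
Op 4: best P0=- P1=NH0 P2=-
Op 5: best P0=NH2 P1=NH0 P2=-
Op 6: best P0=NH2 P1=NH0 P2=NH0
Op 7: best P0=NH2 P1=NH0 P2=NH1
Op 8: best P0=- P1=NH0 P2=NH1
Op 9: best P0=NH1 P1=NH0 P2=NH1
Op 10: best P0=NH1 P1=NH0 P2=NH0
Op 11: best P0=NH1 P1=NH0 P2=NH0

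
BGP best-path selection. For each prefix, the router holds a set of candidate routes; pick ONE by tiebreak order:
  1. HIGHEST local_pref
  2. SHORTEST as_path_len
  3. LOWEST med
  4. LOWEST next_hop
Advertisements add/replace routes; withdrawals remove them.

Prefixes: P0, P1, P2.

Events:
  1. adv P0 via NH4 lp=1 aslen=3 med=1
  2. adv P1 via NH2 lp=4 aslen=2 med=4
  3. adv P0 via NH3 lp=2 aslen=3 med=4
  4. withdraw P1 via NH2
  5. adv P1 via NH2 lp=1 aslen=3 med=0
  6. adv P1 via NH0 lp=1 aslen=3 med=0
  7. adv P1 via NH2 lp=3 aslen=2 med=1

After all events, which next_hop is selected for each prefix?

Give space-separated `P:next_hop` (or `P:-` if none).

Answer: P0:NH3 P1:NH2 P2:-

Derivation:
Op 1: best P0=NH4 P1=- P2=-
Op 2: best P0=NH4 P1=NH2 P2=-
Op 3: best P0=NH3 P1=NH2 P2=-
Op 4: best P0=NH3 P1=- P2=-
Op 5: best P0=NH3 P1=NH2 P2=-
Op 6: best P0=NH3 P1=NH0 P2=-
Op 7: best P0=NH3 P1=NH2 P2=-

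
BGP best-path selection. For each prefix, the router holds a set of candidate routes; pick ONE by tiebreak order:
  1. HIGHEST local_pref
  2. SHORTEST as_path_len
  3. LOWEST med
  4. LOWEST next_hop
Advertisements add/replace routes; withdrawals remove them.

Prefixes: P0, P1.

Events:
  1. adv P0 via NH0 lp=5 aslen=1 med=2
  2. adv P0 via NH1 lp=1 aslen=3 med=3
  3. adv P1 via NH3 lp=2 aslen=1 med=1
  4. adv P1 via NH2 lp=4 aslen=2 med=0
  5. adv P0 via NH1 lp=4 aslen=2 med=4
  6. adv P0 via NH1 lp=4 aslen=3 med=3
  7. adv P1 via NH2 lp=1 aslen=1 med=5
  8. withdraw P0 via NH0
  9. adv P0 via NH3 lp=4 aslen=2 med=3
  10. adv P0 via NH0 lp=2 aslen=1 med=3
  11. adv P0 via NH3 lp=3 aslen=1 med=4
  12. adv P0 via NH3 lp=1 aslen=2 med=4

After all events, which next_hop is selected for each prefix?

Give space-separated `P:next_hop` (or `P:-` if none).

Answer: P0:NH1 P1:NH3

Derivation:
Op 1: best P0=NH0 P1=-
Op 2: best P0=NH0 P1=-
Op 3: best P0=NH0 P1=NH3
Op 4: best P0=NH0 P1=NH2
Op 5: best P0=NH0 P1=NH2
Op 6: best P0=NH0 P1=NH2
Op 7: best P0=NH0 P1=NH3
Op 8: best P0=NH1 P1=NH3
Op 9: best P0=NH3 P1=NH3
Op 10: best P0=NH3 P1=NH3
Op 11: best P0=NH1 P1=NH3
Op 12: best P0=NH1 P1=NH3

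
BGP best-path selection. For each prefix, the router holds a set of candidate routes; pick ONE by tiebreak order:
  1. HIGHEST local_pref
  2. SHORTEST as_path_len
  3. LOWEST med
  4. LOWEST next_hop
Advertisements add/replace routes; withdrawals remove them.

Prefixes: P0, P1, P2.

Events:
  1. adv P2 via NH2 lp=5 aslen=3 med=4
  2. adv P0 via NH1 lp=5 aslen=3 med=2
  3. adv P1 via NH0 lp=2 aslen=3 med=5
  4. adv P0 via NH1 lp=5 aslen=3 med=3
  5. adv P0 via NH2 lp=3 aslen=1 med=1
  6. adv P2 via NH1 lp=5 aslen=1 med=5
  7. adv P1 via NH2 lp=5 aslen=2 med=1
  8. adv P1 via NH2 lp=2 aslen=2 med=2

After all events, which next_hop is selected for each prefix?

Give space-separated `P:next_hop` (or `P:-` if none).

Op 1: best P0=- P1=- P2=NH2
Op 2: best P0=NH1 P1=- P2=NH2
Op 3: best P0=NH1 P1=NH0 P2=NH2
Op 4: best P0=NH1 P1=NH0 P2=NH2
Op 5: best P0=NH1 P1=NH0 P2=NH2
Op 6: best P0=NH1 P1=NH0 P2=NH1
Op 7: best P0=NH1 P1=NH2 P2=NH1
Op 8: best P0=NH1 P1=NH2 P2=NH1

Answer: P0:NH1 P1:NH2 P2:NH1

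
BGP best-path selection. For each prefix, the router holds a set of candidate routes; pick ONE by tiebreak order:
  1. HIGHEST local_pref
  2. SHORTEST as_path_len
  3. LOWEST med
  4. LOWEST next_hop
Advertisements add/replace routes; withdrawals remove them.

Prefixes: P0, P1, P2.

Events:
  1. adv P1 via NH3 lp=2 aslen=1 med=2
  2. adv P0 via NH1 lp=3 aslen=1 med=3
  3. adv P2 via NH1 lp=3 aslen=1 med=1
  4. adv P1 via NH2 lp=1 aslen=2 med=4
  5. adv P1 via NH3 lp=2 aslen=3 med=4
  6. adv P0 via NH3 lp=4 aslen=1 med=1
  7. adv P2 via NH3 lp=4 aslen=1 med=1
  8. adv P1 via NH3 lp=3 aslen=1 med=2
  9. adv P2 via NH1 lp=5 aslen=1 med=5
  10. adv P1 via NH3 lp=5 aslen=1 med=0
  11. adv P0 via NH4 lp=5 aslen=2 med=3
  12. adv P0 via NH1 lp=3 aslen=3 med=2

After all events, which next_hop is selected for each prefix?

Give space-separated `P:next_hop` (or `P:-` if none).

Answer: P0:NH4 P1:NH3 P2:NH1

Derivation:
Op 1: best P0=- P1=NH3 P2=-
Op 2: best P0=NH1 P1=NH3 P2=-
Op 3: best P0=NH1 P1=NH3 P2=NH1
Op 4: best P0=NH1 P1=NH3 P2=NH1
Op 5: best P0=NH1 P1=NH3 P2=NH1
Op 6: best P0=NH3 P1=NH3 P2=NH1
Op 7: best P0=NH3 P1=NH3 P2=NH3
Op 8: best P0=NH3 P1=NH3 P2=NH3
Op 9: best P0=NH3 P1=NH3 P2=NH1
Op 10: best P0=NH3 P1=NH3 P2=NH1
Op 11: best P0=NH4 P1=NH3 P2=NH1
Op 12: best P0=NH4 P1=NH3 P2=NH1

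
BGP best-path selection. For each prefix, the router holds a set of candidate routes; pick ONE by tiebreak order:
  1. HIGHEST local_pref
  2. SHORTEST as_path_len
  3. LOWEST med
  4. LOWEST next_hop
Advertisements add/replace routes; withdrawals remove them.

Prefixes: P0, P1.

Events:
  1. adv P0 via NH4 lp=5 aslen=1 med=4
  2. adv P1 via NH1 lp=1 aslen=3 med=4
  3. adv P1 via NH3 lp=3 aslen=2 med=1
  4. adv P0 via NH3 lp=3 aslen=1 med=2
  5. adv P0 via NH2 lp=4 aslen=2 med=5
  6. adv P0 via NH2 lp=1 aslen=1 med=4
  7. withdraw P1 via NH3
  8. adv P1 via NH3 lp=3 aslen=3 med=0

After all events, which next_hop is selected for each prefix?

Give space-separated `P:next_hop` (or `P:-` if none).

Answer: P0:NH4 P1:NH3

Derivation:
Op 1: best P0=NH4 P1=-
Op 2: best P0=NH4 P1=NH1
Op 3: best P0=NH4 P1=NH3
Op 4: best P0=NH4 P1=NH3
Op 5: best P0=NH4 P1=NH3
Op 6: best P0=NH4 P1=NH3
Op 7: best P0=NH4 P1=NH1
Op 8: best P0=NH4 P1=NH3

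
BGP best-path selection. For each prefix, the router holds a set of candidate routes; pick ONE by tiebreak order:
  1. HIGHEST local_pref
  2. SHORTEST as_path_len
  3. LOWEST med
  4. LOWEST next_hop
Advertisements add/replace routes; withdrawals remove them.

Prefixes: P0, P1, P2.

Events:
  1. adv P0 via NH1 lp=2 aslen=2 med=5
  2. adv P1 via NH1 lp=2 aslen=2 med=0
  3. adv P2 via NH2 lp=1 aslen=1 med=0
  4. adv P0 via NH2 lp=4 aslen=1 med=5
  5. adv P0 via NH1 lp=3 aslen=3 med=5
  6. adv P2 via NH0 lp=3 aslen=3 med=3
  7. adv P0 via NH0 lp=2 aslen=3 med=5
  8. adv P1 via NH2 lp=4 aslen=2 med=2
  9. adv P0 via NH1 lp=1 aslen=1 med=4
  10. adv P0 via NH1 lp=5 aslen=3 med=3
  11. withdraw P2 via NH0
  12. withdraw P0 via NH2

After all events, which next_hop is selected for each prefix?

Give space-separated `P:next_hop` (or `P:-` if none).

Op 1: best P0=NH1 P1=- P2=-
Op 2: best P0=NH1 P1=NH1 P2=-
Op 3: best P0=NH1 P1=NH1 P2=NH2
Op 4: best P0=NH2 P1=NH1 P2=NH2
Op 5: best P0=NH2 P1=NH1 P2=NH2
Op 6: best P0=NH2 P1=NH1 P2=NH0
Op 7: best P0=NH2 P1=NH1 P2=NH0
Op 8: best P0=NH2 P1=NH2 P2=NH0
Op 9: best P0=NH2 P1=NH2 P2=NH0
Op 10: best P0=NH1 P1=NH2 P2=NH0
Op 11: best P0=NH1 P1=NH2 P2=NH2
Op 12: best P0=NH1 P1=NH2 P2=NH2

Answer: P0:NH1 P1:NH2 P2:NH2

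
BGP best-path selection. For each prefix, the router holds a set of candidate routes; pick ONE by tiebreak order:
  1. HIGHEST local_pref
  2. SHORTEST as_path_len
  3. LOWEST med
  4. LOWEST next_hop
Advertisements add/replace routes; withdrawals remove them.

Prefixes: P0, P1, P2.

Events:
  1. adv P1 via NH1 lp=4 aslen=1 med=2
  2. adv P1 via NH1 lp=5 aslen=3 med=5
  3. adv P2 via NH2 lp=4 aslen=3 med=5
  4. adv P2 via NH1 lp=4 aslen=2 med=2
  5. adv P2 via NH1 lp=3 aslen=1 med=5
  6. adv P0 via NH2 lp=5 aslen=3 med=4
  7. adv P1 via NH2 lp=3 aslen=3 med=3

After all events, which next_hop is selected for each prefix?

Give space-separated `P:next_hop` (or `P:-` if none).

Op 1: best P0=- P1=NH1 P2=-
Op 2: best P0=- P1=NH1 P2=-
Op 3: best P0=- P1=NH1 P2=NH2
Op 4: best P0=- P1=NH1 P2=NH1
Op 5: best P0=- P1=NH1 P2=NH2
Op 6: best P0=NH2 P1=NH1 P2=NH2
Op 7: best P0=NH2 P1=NH1 P2=NH2

Answer: P0:NH2 P1:NH1 P2:NH2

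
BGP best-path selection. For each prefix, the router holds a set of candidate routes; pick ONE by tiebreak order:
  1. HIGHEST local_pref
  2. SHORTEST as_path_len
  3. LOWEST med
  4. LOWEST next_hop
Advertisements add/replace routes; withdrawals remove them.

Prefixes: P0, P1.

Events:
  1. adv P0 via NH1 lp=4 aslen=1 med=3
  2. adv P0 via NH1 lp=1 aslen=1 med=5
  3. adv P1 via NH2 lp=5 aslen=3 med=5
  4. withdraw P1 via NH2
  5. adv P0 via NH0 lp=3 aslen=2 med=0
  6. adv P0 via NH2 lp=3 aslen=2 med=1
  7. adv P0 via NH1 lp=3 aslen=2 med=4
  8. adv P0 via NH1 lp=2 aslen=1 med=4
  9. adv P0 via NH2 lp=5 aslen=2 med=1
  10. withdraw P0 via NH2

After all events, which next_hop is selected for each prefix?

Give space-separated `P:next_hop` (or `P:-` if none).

Op 1: best P0=NH1 P1=-
Op 2: best P0=NH1 P1=-
Op 3: best P0=NH1 P1=NH2
Op 4: best P0=NH1 P1=-
Op 5: best P0=NH0 P1=-
Op 6: best P0=NH0 P1=-
Op 7: best P0=NH0 P1=-
Op 8: best P0=NH0 P1=-
Op 9: best P0=NH2 P1=-
Op 10: best P0=NH0 P1=-

Answer: P0:NH0 P1:-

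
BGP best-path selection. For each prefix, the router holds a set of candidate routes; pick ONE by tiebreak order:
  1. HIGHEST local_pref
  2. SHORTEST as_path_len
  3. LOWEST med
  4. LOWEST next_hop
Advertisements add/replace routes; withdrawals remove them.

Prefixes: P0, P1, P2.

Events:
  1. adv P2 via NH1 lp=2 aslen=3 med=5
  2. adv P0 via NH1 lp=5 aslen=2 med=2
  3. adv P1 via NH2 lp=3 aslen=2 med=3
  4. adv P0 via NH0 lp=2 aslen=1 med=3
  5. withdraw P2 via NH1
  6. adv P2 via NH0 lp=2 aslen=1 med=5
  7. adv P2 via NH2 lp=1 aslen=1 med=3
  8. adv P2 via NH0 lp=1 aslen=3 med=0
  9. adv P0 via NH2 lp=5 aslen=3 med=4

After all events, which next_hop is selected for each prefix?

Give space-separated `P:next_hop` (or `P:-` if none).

Answer: P0:NH1 P1:NH2 P2:NH2

Derivation:
Op 1: best P0=- P1=- P2=NH1
Op 2: best P0=NH1 P1=- P2=NH1
Op 3: best P0=NH1 P1=NH2 P2=NH1
Op 4: best P0=NH1 P1=NH2 P2=NH1
Op 5: best P0=NH1 P1=NH2 P2=-
Op 6: best P0=NH1 P1=NH2 P2=NH0
Op 7: best P0=NH1 P1=NH2 P2=NH0
Op 8: best P0=NH1 P1=NH2 P2=NH2
Op 9: best P0=NH1 P1=NH2 P2=NH2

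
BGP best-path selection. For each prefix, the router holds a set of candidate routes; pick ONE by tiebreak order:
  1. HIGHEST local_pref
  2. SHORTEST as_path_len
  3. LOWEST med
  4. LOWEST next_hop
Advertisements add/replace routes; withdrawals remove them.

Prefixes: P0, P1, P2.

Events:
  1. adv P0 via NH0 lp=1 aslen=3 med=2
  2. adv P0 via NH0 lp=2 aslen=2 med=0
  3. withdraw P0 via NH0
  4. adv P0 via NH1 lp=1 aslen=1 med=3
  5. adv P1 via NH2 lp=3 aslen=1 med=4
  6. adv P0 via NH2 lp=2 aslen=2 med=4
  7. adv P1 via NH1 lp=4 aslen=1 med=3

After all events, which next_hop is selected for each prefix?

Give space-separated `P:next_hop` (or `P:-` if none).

Op 1: best P0=NH0 P1=- P2=-
Op 2: best P0=NH0 P1=- P2=-
Op 3: best P0=- P1=- P2=-
Op 4: best P0=NH1 P1=- P2=-
Op 5: best P0=NH1 P1=NH2 P2=-
Op 6: best P0=NH2 P1=NH2 P2=-
Op 7: best P0=NH2 P1=NH1 P2=-

Answer: P0:NH2 P1:NH1 P2:-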